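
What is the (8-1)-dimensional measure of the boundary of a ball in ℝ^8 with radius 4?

S_8(4) = 2·π^(8/2)·(4)^7 / Γ(8/2) = 16384·π^4/3 ≈ 531984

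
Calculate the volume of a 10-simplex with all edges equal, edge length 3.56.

Volume = 3.56^10 · √(11/2^10) / 10! ≈ 0.00933863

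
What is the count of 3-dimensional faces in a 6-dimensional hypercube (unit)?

An n-cube has C(n,k)·2^(n-k) k-faces. Here C(6,3)·2^3 = 20·8 = 160.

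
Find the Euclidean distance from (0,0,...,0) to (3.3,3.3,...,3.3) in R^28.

||(3.3,3.3,...,3.3)|| = √(28)·3.3 ≈ 17.462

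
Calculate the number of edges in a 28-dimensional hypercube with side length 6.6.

An n-cube has n·2^(n-1) edges. With n = 28: 28·134217728 = 3758096384.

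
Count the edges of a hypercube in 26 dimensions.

Number of 1-faces = C(26,1)·2^(26-1) = 26·33554432 = 872415232.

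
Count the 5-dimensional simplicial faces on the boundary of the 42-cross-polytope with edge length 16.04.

Number of 5-faces = 2^(5+1) · C(42,5+1) = 64 · 5245786 = 335730304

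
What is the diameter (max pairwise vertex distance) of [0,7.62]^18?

||(7.62,7.62,...,7.62)|| = √(18)·7.62 ≈ 32.3289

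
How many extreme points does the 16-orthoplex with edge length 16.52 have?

Number of vertices = 2n = 32.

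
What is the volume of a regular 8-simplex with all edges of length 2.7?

Volume = 2.7^8 · √(9/2^8) / 8! ≈ 0.0131338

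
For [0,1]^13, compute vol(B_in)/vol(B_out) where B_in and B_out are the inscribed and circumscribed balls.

Volume scales as r^n, and r_in/r_out = 1/√13, giving (1/√13)^13 ≈ 5.74603e-08.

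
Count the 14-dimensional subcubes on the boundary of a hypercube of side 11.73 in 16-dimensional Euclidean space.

Choose 14 of 16 axes to span the face (C(16,14) = 120 ways), then fix each of the remaining 2 coordinates at one of its two extreme values (2^2 = 4 ways): 120·4 = 480.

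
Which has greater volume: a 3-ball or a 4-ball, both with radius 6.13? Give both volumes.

V_3(6.13) ≈ 964.873. V_4(6.13) ≈ 6968.06. The 4-ball is larger.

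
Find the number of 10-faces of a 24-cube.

Choose 10 of 24 axes to span the face (C(24,10) = 1961256 ways), then fix each of the remaining 14 coordinates at one of its two extreme values (2^14 = 16384 ways): 1961256·16384 = 32133218304.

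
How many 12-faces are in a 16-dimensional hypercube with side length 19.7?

Number of 12-faces = C(16,12) · 2^(16-12) = 1820 · 16 = 29120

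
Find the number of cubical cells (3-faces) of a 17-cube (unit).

Number of 3-faces = C(17,3) · 2^(17-3) = 680 · 16384 = 11141120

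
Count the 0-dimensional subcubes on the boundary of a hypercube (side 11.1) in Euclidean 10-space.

f_0(10-cube) = (10 choose 0) · 2^10 = 1024.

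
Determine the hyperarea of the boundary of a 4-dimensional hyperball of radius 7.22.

S = n·V_n(r)/r = 4·V_4(7.22)/7.22 (volume-to-surface relation), giving 7429.19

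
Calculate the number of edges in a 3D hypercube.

Number of 1-faces = C(3,1)·2^(3-1) = 3·4 = 12.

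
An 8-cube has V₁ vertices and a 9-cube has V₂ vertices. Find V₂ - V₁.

V₁ = 2^8 = 256. V₂ = 2^9 = 512. V₂ - V₁ = 256.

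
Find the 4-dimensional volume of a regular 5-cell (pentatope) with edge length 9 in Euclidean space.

Volume = 9^4 · √(5/2^4) / 4! ≈ 152.821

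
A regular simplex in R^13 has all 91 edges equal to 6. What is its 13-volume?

Volume = 6^13 · √(14/2^13) / 13! ≈ 0.0867072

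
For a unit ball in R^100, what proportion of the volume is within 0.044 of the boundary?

Shell fraction = 1 - (1-0.044)^100 ≈ 0.988888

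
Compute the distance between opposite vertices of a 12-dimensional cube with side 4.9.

||(4.9,4.9,...,4.9)|| = √(12)·4.9 ≈ 16.9741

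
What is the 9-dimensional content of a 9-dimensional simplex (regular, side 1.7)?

V = (1.7^9 / 9!) · √((9+1) / 2^9) ≈ 4.56712e-05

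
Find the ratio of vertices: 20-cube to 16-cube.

The 20-cube has 2^20 = 1048576 vertices. The 16-cube has 2^16 = 65536 vertices. Ratio: 1048576/65536 = 16.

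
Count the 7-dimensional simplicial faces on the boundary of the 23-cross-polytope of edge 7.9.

Number of 7-faces = 2^(7+1) · C(23,7+1) = 256 · 490314 = 125520384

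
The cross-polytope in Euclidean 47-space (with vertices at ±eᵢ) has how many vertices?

The 47-dimensional cross-polytope has 2n = 2·47 = 94 vertices.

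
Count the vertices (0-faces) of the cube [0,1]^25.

Number of vertices = 2^25 = 33554432.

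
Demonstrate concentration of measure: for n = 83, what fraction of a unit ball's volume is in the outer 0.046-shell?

1 - (1-0.046)^83 ≈ 0.979931 ≈ 97.99%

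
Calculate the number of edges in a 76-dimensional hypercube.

An n-cube has n·2^(n-1) edges. With n = 76: 76·37778931862957161709568 = 2871198821584744289927168.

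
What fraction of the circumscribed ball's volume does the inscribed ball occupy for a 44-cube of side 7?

The radii are 7/2 and 7√44/2, so the volume ratio is (1/√44)^44 = 44^{-44/2} ≈ 6.98299e-37.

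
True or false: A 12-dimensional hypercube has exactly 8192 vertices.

False. The 12-cube has 2^12 = 4096 vertices.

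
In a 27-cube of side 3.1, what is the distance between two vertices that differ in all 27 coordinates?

The space diagonal of an n-cube of side s is s√n. Here 3.1·√27 ≈ 16.1081.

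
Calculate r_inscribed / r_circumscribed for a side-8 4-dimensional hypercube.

Ratio = (s/2)/(s√4/2) = 4^(-1/2) ≈ 0.5.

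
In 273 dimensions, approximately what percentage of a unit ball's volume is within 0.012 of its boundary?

1 - (1-0.012)^273 ≈ 0.962962 ≈ 96.30%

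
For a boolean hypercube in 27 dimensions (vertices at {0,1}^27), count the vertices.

Number of vertices = 2^27 = 134217728.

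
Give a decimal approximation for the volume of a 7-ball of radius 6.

The n-ball volume is π^(n/2)·r^n/Γ(n/2+1). With n=7, r=6: V = 1492992·π^3/35 ≈ 1.32263e+06.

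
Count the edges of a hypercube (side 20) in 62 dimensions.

Each of the 2^62 = 4611686018427387904 vertices has degree 62; total edges = 62·2^62/2 = 142962266571249025024.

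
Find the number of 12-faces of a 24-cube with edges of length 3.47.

Choose 12 of 24 axes to span the face (C(24,12) = 2704156 ways), then fix each of the remaining 12 coordinates at one of its two extreme values (2^12 = 4096 ways): 2704156·4096 = 11076222976.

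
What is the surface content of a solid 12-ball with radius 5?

The surface area of an n-ball is 2π^(n/2) r^(n-1) / Γ(n/2). For n=12, r=5: 9765625·π^6/12 ≈ 7.82381e+08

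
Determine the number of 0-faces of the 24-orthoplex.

Number of 0-faces = 2^(0+1) · C(24,0+1) = 2 · 24 = 48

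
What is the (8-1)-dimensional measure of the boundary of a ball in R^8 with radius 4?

|∂B_8(4)| = 16384·π^4/3 ≈ 531984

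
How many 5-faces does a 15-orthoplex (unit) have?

Number of 5-faces = 2^(5+1) · C(15,5+1) = 64 · 5005 = 320320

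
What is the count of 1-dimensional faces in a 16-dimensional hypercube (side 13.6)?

An n-cube has C(n,k)·2^(n-k) k-faces. Here C(16,1)·2^15 = 16·32768 = 524288.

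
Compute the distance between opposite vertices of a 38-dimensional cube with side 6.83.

d = √(6.83² + 6.83² + ... + 6.83²) [38 terms] = √(38·6.83²) = 6.83√38 ≈ 42.1029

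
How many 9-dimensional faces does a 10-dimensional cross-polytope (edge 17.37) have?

f_9(10-orthoplex) = 2^10 · (10 choose 10) = 1024.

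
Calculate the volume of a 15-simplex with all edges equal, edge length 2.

V = (2^15 / 15!) · √((15+1) / 2^15) ≈ 5.53714e-10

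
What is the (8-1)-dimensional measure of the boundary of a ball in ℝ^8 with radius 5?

S = n·V_n(r)/r = 8·V_8(5)/5 (volume-to-surface relation), giving 78125·π^4/3 ≈ 2.5367e+06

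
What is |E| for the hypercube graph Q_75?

The 75-cube has n·2^(n-1) = 75·2^74 = 75·18889465931478580854784 = 1416709944860893564108800 edges.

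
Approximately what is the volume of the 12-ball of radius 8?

Volume = π^{12/2}·(8)^12/Γ(7) = 4294967296·π^6/45 ≈ 9.17586e+10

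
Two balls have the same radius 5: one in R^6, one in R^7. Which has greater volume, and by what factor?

V_6(5) ≈ 80745.5, V_7(5) ≈ 369122. The 7-ball is larger by a factor of 4.571.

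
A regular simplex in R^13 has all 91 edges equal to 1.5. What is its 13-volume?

V = (1.5^13 / 13!) · √((13+1) / 2^13) ≈ 1.29204e-09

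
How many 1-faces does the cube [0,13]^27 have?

Number of 1-faces = C(27,1)·2^(27-1) = 27·67108864 = 1811939328.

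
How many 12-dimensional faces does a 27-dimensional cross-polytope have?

f_12(27-orthoplex) = 2^13 · (27 choose 13) = 164317593600.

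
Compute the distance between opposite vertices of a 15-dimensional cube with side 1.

The space diagonal of an n-cube of side s is s√n. Here 1·√15 ≈ 3.87298.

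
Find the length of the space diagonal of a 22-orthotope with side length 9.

d = √(9² + 9² + ... + 9²) [22 terms] = √(22·9²) = 9√22 ≈ 42.2137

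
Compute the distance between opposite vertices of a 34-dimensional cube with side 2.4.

||(2.4,2.4,...,2.4)|| = √(34)·2.4 ≈ 13.9943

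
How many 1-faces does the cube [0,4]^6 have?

The 6-cube has n·2^(n-1) = 6·2^5 = 6·32 = 192 edges.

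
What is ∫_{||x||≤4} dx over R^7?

V_7(4) = π^(7/2) · (4)^7 / Γ(7/2 + 1) = 262144·π^3/105 ≈ 77410.6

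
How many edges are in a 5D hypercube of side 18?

Number of 1-faces = C(5,1) · 2^(5-1) = 5 · 16 = 80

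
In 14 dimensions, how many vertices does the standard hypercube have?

Each vertex is a binary string of length 14, so there are 2^14 = 16384.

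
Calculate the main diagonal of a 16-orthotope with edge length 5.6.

The space diagonal of an n-cube of side s is s√n. Here 5.6·√16 = 22.4.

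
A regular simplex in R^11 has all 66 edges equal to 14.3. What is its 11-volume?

For a regular n-simplex with edge a, V = (a^n / n!)·√((n+1)/2^n). With a=14.3, n=11: V ≈ 9805.42.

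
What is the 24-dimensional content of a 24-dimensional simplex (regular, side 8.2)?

V_24 = √(25) · 8.2^24 / (24! · 2^(24/2)) ≈ 1.68049e-05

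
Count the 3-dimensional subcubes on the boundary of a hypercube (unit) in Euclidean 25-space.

Choose 3 of 25 axes to span the face (C(25,3) = 2300 ways), then fix each of the remaining 22 coordinates at one of its two extreme values (2^22 = 4194304 ways): 2300·4194304 = 9646899200.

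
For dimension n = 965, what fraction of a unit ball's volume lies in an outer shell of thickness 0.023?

1 - (1-0.023)^965 ≈ 1 - 1.771e-10 ≈ (100 - 1.77e-08)%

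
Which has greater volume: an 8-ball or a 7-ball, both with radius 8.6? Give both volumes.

V_8(8.6) ≈ 1.21444e+08. V_7(8.6) ≈ 1.64388e+07. The 8-ball is larger.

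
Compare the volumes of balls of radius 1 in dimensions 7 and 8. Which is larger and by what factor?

V_7(1) ≈ 4.72477, V_8(1) ≈ 4.05871. The 7-ball is larger by a factor of 1.164.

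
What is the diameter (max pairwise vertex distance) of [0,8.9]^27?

Diagonal = √27 · 8.9 ≈ 46.2458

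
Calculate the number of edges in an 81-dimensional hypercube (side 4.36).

Number of 1-faces = C(81,1)·2^(81-1) = 81·1208925819614629174706176 = 97922991388784963151200256.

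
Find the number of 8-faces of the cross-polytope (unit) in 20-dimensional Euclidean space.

f_8(20-orthoplex) = 2^9 · (20 choose 9) = 85995520.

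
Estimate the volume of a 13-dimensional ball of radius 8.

Volume = π^{13/2}·(8)^13/Γ(15/2) = 70368744177664·π^6/135135 ≈ 5.00623e+11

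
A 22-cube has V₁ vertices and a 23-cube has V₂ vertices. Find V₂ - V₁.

V₁ = 2^22 = 4194304. V₂ = 2^23 = 8388608. V₂ - V₁ = 4194304.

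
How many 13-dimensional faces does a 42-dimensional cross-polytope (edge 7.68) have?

f_13(42-orthoplex) = 2^14 · (42 choose 14) = 866061993246720.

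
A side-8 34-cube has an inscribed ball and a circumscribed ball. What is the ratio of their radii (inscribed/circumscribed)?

r_in / r_out = (8/2) / (8√34/2) = 1/√34 ≈ 0.171499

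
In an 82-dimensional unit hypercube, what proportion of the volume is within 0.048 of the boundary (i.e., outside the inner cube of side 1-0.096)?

The inner cube has side 1-2·0.048 = 0.904 and volume (0.904)^82 ≈ 0.0002546, so the shell holds 0.999745 of the volume.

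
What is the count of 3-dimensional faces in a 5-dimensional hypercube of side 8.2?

Choose 3 of 5 axes to span the face (C(5,3) = 10 ways), then fix each of the remaining 2 coordinates at one of its two extreme values (2^2 = 4 ways): 10·4 = 40.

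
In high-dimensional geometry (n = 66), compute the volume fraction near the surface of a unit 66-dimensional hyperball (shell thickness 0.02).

1 - (1-0.02)^66 ≈ 0.736415 ≈ 73.64%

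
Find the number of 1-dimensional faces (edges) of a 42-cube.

Each of the 2^42 = 4398046511104 vertices has degree 42; total edges = 42·2^42/2 = 92358976733184.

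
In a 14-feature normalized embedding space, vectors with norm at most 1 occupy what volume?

The n-ball volume is π^(n/2)·r^n/Γ(n/2+1). With n=14, r=1: V = π^7/5040 ≈ 0.599265.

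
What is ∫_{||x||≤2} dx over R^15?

Volume = π^{15/2}·(2)^15/Γ(17/2) = 8388608·π^7/2027025 ≈ 12499.1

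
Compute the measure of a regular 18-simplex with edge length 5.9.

For a regular n-simplex with edge a, V = (a^n / n!)·√((n+1)/2^n). With a=5.9, n=18: V ≈ 9.97934e-05.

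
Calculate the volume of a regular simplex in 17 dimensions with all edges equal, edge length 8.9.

For a regular n-simplex with edge a, V = (a^n / n!)·√((n+1)/2^n). With a=8.9, n=17: V ≈ 0.454405.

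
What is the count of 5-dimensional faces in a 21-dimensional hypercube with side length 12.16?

An n-cube has C(n,k)·2^(n-k) k-faces. Here C(21,5)·2^16 = 20349·65536 = 1333592064.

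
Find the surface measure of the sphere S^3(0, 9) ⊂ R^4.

S = n·V_n(r)/r = 4·V_4(9)/9 (volume-to-surface relation), giving 1458·π^2 ≈ 14389.9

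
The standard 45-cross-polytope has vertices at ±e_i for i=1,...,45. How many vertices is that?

Number of vertices = 2n = 90.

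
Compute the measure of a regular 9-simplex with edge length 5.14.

Volume = 5.14^9 · √(10/2^9) / 9! ≈ 0.964429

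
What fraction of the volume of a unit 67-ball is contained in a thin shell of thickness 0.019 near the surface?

Shell fraction = 1 - (1-0.019)^67 ≈ 0.723418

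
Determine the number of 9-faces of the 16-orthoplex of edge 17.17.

Number of 9-faces = 2^(9+1) · C(16,9+1) = 1024 · 8008 = 8200192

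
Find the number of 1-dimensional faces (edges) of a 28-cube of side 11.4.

An n-cube has n·2^(n-1) edges. With n = 28: 28·134217728 = 3758096384.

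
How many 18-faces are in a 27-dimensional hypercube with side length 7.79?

Number of 18-faces = C(27,18) · 2^(27-18) = 4686825 · 512 = 2399654400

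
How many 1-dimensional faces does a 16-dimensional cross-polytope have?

Each 1-face is the convex hull of 2 vertices, one chosen as ±e_i from each of 2 distinct axes: 2^2·C(16,2) = 480.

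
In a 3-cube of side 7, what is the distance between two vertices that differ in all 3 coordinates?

d = √(7² + 7² + ... + 7²) [3 terms] = √(3·7²) = 7√3 ≈ 12.1244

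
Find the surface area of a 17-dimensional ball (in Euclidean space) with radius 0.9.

|∂B_17(0.9)| ≈ 0.444109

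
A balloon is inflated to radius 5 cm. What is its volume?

The n-ball volume is π^(n/2)·r^n/Γ(n/2+1). With n=3, r=5: V = 500·π/3 ≈ 523.599.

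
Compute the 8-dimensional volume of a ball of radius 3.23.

Volume = π^{8/2}·(3.23)^8/Γ(5) ≈ 48084.9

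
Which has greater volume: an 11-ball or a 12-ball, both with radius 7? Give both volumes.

V_11(7) ≈ 3.72549e+09. V_12(7) ≈ 1.84818e+10. The 12-ball is larger.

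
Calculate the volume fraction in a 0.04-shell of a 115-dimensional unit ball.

Shell fraction = 1 - (1-0.04)^115 ≈ 0.990855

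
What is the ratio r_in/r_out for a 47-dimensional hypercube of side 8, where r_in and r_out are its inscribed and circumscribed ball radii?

Ratio = (s/2)/(s√47/2) = 47^(-1/2) ≈ 0.145865.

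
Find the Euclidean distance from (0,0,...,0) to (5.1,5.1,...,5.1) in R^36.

||(5.1,5.1,...,5.1)|| = √(36)·5.1 = 30.6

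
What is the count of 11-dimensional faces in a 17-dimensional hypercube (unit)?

Number of 11-faces = C(17,11) · 2^(17-11) = 12376 · 64 = 792064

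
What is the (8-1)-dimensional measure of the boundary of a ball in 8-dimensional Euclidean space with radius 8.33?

S = n·V_n(r)/r = 8·V_8(8.33)/8.33 (volume-to-surface relation), giving 9.03635e+07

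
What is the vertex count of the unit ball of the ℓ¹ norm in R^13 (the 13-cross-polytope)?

The vertices are ±e_1, ..., ±e_13, so there are 2·13 = 26.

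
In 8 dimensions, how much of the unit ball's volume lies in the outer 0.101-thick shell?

1 - (1-0.101)^8 ≈ 0.573344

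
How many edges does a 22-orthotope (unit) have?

Each of the 2^22 = 4194304 vertices has degree 22; total edges = 22·2^22/2 = 46137344.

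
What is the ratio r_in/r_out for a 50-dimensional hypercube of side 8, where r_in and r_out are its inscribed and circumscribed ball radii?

r_in / r_out = (8/2) / (8√50/2) = 1/√50 ≈ 0.141421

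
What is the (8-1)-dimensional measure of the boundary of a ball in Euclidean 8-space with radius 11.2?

S_8(11.2) = 2·π^(8/2)·(11.2)^7 / Γ(8/2) ≈ 7.17802e+08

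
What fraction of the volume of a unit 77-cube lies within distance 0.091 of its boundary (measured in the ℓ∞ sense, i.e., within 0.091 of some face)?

1 - (1 - 2·0.091)^77 = 1 - 0.818^77 ≈ 0.9999998086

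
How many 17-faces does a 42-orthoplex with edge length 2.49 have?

Number of 17-faces = 2^(17+1) · C(42,17+1) = 262144 · 353697121050 = 92719578100531200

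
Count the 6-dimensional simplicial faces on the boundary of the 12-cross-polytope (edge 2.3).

An n-cross-polytope has 2^(k+1)·C(n,k+1) k-faces. Here 2^7·C(12,7) = 128·792 = 101376.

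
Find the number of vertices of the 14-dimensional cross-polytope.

Number of vertices = 2n = 28.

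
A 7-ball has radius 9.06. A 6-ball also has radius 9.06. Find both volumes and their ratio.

V_7(9.06) ≈ 2.36743e+07. V_6(9.06) ≈ 2.85804e+06. Ratio V_7/V_6 ≈ 8.283.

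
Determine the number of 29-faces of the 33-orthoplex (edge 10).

Number of 29-faces = 2^(29+1) · C(33,29+1) = 1073741824 · 5456 = 5858335391744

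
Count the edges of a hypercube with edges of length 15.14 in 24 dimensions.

An n-cube has n·2^(n-1) edges. With n = 24: 24·8388608 = 201326592.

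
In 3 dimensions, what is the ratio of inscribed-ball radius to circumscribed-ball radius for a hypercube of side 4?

Ratio = (s/2)/(s√3/2) = 3^(-1/2) ≈ 0.57735.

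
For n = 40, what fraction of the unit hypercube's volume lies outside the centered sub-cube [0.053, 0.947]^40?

The inner cube has side 1-2·0.053 = 0.894 and volume (0.894)^40 ≈ 0.01131, so the shell holds 0.988689 of the volume.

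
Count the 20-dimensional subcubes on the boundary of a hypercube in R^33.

Number of 20-faces = C(33,20) · 2^(33-20) = 573166440 · 8192 = 4695379476480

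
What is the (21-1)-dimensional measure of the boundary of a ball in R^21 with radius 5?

S_21(5) = 2·π^(21/2)·(5)^20 / Γ(21/2) = 7812500000000000·π^10/26189163 ≈ 2.79362e+13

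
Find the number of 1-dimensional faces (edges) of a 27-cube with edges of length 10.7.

An n-cube has n·2^(n-1) edges. With n = 27: 27·67108864 = 1811939328.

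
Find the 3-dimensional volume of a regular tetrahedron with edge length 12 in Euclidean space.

Volume = (√2/12) · 12³ = 203.647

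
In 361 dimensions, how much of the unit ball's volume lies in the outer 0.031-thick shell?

V(inner)/V(outer) = ((1-0.031)/1)^361 ≈ 1.156e-05, so the shell fraction is 0.999988.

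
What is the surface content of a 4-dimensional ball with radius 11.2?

The surface area of an n-ball is 2π^(n/2) r^(n-1) / Γ(n/2). For n=4, r=11.2: 27732.2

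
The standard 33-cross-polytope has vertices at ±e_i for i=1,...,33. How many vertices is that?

An n-cross-polytope has 2n vertices; here n = 33, giving 66.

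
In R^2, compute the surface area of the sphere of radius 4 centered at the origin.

|∂B_2(4)| = 2πr = 2π·4 ≈ 25.1327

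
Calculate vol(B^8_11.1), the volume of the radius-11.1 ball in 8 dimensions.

V_8(11.1) = π^(8/2) · (11.1)^8 / Γ(8/2 + 1) ≈ 9.35346e+08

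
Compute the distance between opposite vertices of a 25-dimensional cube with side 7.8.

The space diagonal of an n-cube of side s is s√n. Here 7.8·√25 = 39.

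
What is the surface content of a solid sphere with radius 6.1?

|∂B_3(6.1)| = 4πr² = 4π·(6.1)² ≈ 467.595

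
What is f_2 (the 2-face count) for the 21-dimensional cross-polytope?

Each 2-face is the convex hull of 3 vertices, one chosen as ±e_i from each of 3 distinct axes: 2^3·C(21,3) = 10640.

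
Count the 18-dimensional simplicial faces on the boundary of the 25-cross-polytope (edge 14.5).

Number of 18-faces = 2^(18+1) · C(25,18+1) = 524288 · 177100 = 92851404800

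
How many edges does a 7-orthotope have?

Each of the 2^7 = 128 vertices has degree 7; total edges = 7·2^7/2 = 448.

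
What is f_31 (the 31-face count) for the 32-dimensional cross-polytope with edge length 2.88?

An n-cross-polytope has 2^(k+1)·C(n,k+1) k-faces. Here 2^32·C(32,32) = 4294967296·1 = 4294967296.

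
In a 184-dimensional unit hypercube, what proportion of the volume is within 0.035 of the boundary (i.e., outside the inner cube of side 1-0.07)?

1 - (1 - 2·0.035)^184 = 1 - 0.93^184 ≈ 0.999998412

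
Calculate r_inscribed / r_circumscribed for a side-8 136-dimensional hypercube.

Ratio = (s/2)/(s√136/2) = 136^(-1/2) ≈ 0.0857493.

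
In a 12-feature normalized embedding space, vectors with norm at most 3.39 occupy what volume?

The n-ball volume is π^(n/2)·r^n/Γ(n/2+1). With n=12, r=3.39: V ≈ 3.07584e+06.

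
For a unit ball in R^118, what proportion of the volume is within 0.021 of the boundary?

V(inner)/V(outer) = ((1-0.021)/1)^118 ≈ 0.08173, so the shell fraction is 0.918274.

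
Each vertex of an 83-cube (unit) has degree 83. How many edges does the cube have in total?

Each of the 2^83 = 9671406556917033397649408 vertices has degree 83; total edges = 83·2^83/2 = 401363372112056886002450432.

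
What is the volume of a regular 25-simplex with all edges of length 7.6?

V_25 = √(26) · 7.6^25 / (25! · 2^(25/2)) ≈ 5.94711e-07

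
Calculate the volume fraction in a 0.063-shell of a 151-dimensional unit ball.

1 - (1-0.063)^151 ≈ 0.999946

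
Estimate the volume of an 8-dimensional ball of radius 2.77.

The n-ball volume is π^(n/2)·r^n/Γ(n/2+1). With n=8, r=2.77: V ≈ 14067.8.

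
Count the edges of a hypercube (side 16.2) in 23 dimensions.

The 23-cube has n·2^(n-1) = 23·2^22 = 23·4194304 = 96468992 edges.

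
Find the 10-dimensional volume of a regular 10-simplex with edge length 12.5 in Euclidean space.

For a regular n-simplex with edge a, V = (a^n / n!)·√((n+1)/2^n). With a=12.5, n=10: V ≈ 2660.01.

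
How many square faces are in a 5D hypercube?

f_2(5-cube) = (5 choose 2) · 2^3 = 80.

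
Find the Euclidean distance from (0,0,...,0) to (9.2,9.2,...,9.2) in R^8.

Diagonal = √8 · 9.2 ≈ 26.0215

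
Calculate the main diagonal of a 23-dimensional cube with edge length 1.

d = √(1² + 1² + ... + 1²) [23 terms] = √(23·1²) = 1√23 ≈ 4.79583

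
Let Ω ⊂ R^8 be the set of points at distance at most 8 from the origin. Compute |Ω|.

V_8(8) = π^(8/2) · (8)^8 / Γ(8/2 + 1) = 2097152·π^4/3 ≈ 6.80939e+07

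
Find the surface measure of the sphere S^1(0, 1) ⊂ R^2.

S = n·V_n(r)/r = 2·V_2(1)/1 (volume-to-surface relation), giving 2πr = 2π·1 ≈ 6.28319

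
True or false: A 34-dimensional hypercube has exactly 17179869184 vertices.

True. The 34-cube has 2^34 = 17179869184 vertices.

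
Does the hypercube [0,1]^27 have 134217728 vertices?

True. The 27-cube has 2^27 = 134217728 vertices.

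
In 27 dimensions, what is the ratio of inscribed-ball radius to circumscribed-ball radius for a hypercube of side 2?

Ratio = (s/2)/(s√27/2) = 27^(-1/2) ≈ 0.19245.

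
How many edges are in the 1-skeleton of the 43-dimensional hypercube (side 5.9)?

Each of the 2^43 = 8796093022208 vertices has degree 43; total edges = 43·2^43/2 = 189115999977472.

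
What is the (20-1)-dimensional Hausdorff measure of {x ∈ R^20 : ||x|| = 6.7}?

|∂B_20(6.7)| ≈ 2.55969e+15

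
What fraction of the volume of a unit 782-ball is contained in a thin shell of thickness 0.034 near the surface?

Shell fraction = 1 - (1-0.034)^782 ≈ 1 - 1.787e-12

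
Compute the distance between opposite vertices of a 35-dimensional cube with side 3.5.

The space diagonal of an n-cube of side s is s√n. Here 3.5·√35 ≈ 20.7063.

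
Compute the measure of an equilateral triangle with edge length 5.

Area = (√3/4) · 5² = 10.8253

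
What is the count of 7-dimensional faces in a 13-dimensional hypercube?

Number of 7-faces = C(13,7) · 2^(13-7) = 1716 · 64 = 109824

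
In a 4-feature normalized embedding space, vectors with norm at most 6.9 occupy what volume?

The n-ball volume is π^(n/2)·r^n/Γ(n/2+1). With n=4, r=6.9: V ≈ 11185.8.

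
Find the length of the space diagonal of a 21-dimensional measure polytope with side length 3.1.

The space diagonal of an n-cube of side s is s√n. Here 3.1·√21 ≈ 14.206.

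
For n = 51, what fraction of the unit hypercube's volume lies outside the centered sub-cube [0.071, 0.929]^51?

The inner cube has side 1-2·0.071 = 0.858 and volume (0.858)^51 ≈ 0.0004054, so the shell holds 0.999595 of the volume.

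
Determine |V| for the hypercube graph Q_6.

Number of vertices = 2^6 = 64.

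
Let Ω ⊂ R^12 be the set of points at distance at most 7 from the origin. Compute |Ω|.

The n-ball volume is π^(n/2)·r^n/Γ(n/2+1). With n=12, r=7: V = 13841287201·π^6/720 ≈ 1.84818e+10.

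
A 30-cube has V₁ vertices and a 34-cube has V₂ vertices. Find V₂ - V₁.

V₁ = 2^30 = 1073741824. V₂ = 2^34 = 17179869184. V₂ - V₁ = 16106127360.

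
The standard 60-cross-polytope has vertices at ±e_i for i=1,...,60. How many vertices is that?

The 60-dimensional cross-polytope has 2n = 2·60 = 120 vertices.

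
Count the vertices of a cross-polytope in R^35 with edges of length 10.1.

The vertices are ±e_1, ..., ±e_35, so there are 2·35 = 70.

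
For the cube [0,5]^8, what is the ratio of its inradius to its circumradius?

For an n-cube of any side s, the inradius is s/2 and the circumradius is s√n/2, so the ratio is 1/√8 ≈ 0.353553.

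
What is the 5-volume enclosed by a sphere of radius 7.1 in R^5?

Volume = π^{5/2}·(7.1)^5/Γ(7/2) ≈ 94970.8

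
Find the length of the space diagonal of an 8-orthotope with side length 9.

d = √(9² + 9² + ... + 9²) [8 terms] = √(8·9²) = 9√8 ≈ 25.4558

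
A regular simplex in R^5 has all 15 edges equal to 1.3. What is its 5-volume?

V_5 = √(6) · 1.3^5 / (5! · 2^(5/2)) ≈ 0.0133979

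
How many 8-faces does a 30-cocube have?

Each 8-face is the convex hull of 9 vertices, one chosen as ±e_i from each of 9 distinct axes: 2^9·C(30,9) = 7325260800.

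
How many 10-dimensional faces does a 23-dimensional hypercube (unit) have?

Number of 10-faces = C(23,10) · 2^(23-10) = 1144066 · 8192 = 9372188672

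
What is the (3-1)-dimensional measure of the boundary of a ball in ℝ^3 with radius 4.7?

|∂B_3(4.7)| = 4πr² = 4π·(4.7)² ≈ 277.591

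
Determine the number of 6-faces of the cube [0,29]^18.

Choose 6 of 18 axes to span the face (C(18,6) = 18564 ways), then fix each of the remaining 12 coordinates at one of its two extreme values (2^12 = 4096 ways): 18564·4096 = 76038144.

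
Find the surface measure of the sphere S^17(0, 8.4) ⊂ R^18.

S_18(8.4) = 2·π^(18/2)·(8.4)^17 / Γ(18/2) ≈ 7.63143e+15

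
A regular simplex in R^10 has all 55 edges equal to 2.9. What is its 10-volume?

For a regular n-simplex with edge a, V = (a^n / n!)·√((n+1)/2^n). With a=2.9, n=10: V ≈ 0.00120161.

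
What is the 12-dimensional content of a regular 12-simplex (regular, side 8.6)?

Volume = 8.6^12 · √(13/2^12) / 12! ≈ 19.2502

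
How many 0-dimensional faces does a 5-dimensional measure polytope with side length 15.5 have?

An n-cube has C(n,k)·2^(n-k) k-faces. Here C(5,0)·2^5 = 1·32 = 32.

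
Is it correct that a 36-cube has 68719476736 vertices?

True. The 36-cube has 2^36 = 68719476736 vertices.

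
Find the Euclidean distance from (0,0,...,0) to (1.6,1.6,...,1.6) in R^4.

||(1.6,1.6,...,1.6)|| = √(4)·1.6 = 3.2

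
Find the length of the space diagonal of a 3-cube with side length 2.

Diagonal = √3 · 2 ≈ 3.4641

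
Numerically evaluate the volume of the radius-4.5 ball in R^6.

V = 177147·π^3/128 ≈ 42911.5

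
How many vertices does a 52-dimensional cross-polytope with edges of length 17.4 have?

Number of vertices = 2n = 104.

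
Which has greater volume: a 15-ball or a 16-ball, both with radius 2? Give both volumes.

V_15(2) ≈ 12499.1. V_16(2) ≈ 15422.6. The 16-ball is larger.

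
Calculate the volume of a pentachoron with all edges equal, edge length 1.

Volume = 1^4 · √(5/2^4) / 4! ≈ 0.0232924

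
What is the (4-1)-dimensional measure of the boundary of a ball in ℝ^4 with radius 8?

The surface area of an n-ball is 2π^(n/2) r^(n-1) / Γ(n/2). For n=4, r=8: 1024·π^2 ≈ 10106.5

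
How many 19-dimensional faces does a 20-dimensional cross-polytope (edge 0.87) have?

An n-cross-polytope has 2^(k+1)·C(n,k+1) k-faces. Here 2^20·C(20,20) = 1048576·1 = 1048576.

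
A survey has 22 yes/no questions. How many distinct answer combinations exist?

Each vertex is a binary string of length 22, so there are 2^22 = 4194304.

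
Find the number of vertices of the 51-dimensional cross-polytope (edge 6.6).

An n-cross-polytope has 2n vertices; here n = 51, giving 102.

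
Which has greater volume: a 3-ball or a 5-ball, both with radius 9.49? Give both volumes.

V_3(9.49) ≈ 3580.03. V_5(9.49) ≈ 405163. The 5-ball is larger.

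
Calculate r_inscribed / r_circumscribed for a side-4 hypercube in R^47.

For an n-cube of any side s, the inradius is s/2 and the circumradius is s√n/2, so the ratio is 1/√47 ≈ 0.145865.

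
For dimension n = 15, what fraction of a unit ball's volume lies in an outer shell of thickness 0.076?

1 - (1-0.076)^15 ≈ 0.694452 ≈ 69.45%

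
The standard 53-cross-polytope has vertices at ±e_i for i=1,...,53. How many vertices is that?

The 53-dimensional cross-polytope has 2n = 2·53 = 106 vertices.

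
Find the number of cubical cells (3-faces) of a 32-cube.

Number of 3-faces = C(32,3) · 2^(32-3) = 4960 · 536870912 = 2662879723520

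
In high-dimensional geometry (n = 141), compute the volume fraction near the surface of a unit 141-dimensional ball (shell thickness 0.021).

1 - (1-0.021)^141 ≈ 0.94984 ≈ 94.98%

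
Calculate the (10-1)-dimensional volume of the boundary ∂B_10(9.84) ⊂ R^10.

The surface area of an n-ball is 2π^(n/2) r^(n-1) / Γ(n/2). For n=10, r=9.84: 2.20559e+10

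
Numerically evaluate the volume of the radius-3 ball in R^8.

Volume = π^{8/2}·(3)^8/Γ(5) = 2187·π^4/8 ≈ 26629.2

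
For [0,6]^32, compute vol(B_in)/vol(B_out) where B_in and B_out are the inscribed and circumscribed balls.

The radii are 6/2 and 6√32/2, so the volume ratio is (1/√32)^32 = 32^{-32/2} ≈ 8.27181e-25.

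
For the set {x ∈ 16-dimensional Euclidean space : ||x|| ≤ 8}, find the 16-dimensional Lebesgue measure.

V = 2199023255552·π^8/315 ≈ 6.62397e+13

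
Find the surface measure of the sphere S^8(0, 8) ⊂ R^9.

The surface area of an n-ball is 2π^(n/2) r^(n-1) / Γ(n/2). For n=9, r=8: 536870912·π^4/105 ≈ 4.98058e+08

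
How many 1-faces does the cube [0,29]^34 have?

Number of 1-faces = C(34,1)·2^(34-1) = 34·8589934592 = 292057776128.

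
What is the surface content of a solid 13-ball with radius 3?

S_13(3) = 2·π^(13/2)·(3)^12 / Γ(13/2) = 2519424·π^6/385 ≈ 6.29129e+06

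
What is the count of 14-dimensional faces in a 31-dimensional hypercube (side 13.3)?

Choose 14 of 31 axes to span the face (C(31,14) = 265182525 ways), then fix each of the remaining 17 coordinates at one of its two extreme values (2^17 = 131072 ways): 265182525·131072 = 34758003916800.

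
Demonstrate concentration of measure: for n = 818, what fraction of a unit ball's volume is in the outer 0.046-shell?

1 - (1-0.046)^818 ≈ 1 - 1.865e-17 ≈ 100.000000%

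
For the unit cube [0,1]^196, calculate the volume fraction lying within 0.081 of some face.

The inner cube has side 1-2·0.081 = 0.838 and volume (0.838)^196 ≈ 9.033e-16, so the shell holds 1 - 9.033e-16 of the volume.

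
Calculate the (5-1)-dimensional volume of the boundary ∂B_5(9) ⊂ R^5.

|∂B_5(9)| = 17496·π^2 ≈ 172679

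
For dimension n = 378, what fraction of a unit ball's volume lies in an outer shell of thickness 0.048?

1 - (1-0.048)^378 ≈ 0.9999999916 ≈ 99.999999%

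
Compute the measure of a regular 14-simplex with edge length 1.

V_14 = √(15) · 1^14 / (14! · 2^(14/2)) ≈ 3.47078e-13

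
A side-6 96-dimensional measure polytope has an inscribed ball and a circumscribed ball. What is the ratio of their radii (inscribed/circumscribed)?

r_in / r_out = (6/2) / (6√96/2) = 1/√96 ≈ 0.102062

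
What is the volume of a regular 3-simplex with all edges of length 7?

Volume = (√2/12) · 7³ = 40.4229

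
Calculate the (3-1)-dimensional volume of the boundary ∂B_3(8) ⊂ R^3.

The surface area of an n-ball is 2π^(n/2) r^(n-1) / Γ(n/2). For n=3, r=8: 4πr² = 4π·(8)² ≈ 804.248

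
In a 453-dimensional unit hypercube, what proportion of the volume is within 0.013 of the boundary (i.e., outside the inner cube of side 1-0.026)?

1 - (1 - 2·0.013)^453 = 1 - 0.974^453 ≈ 0.999993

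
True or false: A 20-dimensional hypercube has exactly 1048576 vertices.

True. The 20-cube has 2^20 = 1048576 vertices.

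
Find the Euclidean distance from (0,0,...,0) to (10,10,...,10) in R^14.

The space diagonal of an n-cube of side s is s√n. Here 10·√14 ≈ 37.4166.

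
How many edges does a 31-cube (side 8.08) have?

The 31-cube has n·2^(n-1) = 31·2^30 = 31·1073741824 = 33285996544 edges.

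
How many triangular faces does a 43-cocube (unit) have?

Each 2-face is the convex hull of 3 vertices, one chosen as ±e_i from each of 3 distinct axes: 2^3·C(43,3) = 98728.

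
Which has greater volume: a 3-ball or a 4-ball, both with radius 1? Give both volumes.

V_3(1) ≈ 4.18879. V_4(1) ≈ 4.9348. The 4-ball is larger.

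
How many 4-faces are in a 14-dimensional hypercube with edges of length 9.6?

An n-cube has C(n,k)·2^(n-k) k-faces. Here C(14,4)·2^10 = 1001·1024 = 1025024.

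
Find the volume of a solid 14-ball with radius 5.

V = 1220703125·π^7/1008 ≈ 3.65762e+09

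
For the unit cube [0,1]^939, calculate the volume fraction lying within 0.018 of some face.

1 - (1 - 2·0.018)^939 = 1 - 0.964^939 ≈ 1 - 1.118e-15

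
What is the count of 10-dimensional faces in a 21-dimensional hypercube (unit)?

Choose 10 of 21 axes to span the face (C(21,10) = 352716 ways), then fix each of the remaining 11 coordinates at one of its two extreme values (2^11 = 2048 ways): 352716·2048 = 722362368.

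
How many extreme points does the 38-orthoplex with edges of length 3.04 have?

The 38-dimensional cross-polytope has 2n = 2·38 = 76 vertices.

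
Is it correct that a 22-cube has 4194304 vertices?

True. The 22-cube has 2^22 = 4194304 vertices.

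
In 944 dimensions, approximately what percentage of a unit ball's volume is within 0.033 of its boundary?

1 - (1-0.033)^944 ≈ 1 - 1.748e-14 ≈ (100 - 1.74e-12)%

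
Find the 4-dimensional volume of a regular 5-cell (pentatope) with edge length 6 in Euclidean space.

For a regular n-simplex with edge a, V = (a^n / n!)·√((n+1)/2^n). With a=6, n=4: V ≈ 30.1869.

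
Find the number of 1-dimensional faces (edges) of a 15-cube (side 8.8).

Number of 1-faces = C(15,1)·2^(15-1) = 15·16384 = 245760.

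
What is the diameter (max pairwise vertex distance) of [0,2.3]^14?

The space diagonal of an n-cube of side s is s√n. Here 2.3·√14 ≈ 8.60581.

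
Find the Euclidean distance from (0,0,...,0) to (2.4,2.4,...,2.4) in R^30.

||(2.4,2.4,...,2.4)|| = √(30)·2.4 ≈ 13.1453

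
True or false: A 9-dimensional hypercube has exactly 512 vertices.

True. The 9-cube has 2^9 = 512 vertices.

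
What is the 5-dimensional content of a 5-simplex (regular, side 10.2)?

V_5 = √(6) · 10.2^5 / (5! · 2^(5/2)) ≈ 398.401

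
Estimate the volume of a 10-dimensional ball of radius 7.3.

Volume = π^{10/2}·(7.3)^10/Γ(6) ≈ 1.09597e+09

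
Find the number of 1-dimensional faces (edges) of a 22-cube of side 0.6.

The 22-cube has n·2^(n-1) = 22·2^21 = 22·2097152 = 46137344 edges.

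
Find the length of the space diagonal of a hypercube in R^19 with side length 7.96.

The space diagonal of an n-cube of side s is s√n. Here 7.96·√19 ≈ 34.6968.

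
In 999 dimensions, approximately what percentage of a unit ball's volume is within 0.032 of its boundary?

1 - (1-0.032)^999 ≈ 1 - 7.753e-15 ≈ (100 - 7.77e-13)%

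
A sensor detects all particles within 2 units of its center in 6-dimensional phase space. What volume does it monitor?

V_6(2) = π^(6/2) · (2)^6 / Γ(6/2 + 1) = 32·π^3/3 ≈ 330.734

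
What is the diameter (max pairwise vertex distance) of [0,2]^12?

d = √(2² + 2² + ... + 2²) [12 terms] = √(12·2²) = 2√12 ≈ 6.9282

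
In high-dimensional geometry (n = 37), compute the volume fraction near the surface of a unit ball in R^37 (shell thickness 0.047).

1 - (1-0.047)^37 ≈ 0.831563 ≈ 83.16%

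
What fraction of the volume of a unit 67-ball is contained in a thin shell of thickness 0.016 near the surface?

V(inner)/V(outer) = ((1-0.016)/1)^67 ≈ 0.3394, so the shell fraction is 0.660631.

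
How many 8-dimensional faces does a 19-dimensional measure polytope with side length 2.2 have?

f_8(19-cube) = (19 choose 8) · 2^11 = 154791936.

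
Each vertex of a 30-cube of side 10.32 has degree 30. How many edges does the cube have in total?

An n-cube has n·2^(n-1) edges. With n = 30: 30·536870912 = 16106127360.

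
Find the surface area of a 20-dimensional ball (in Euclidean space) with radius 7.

The surface area of an n-ball is 2π^(n/2) r^(n-1) / Γ(n/2). For n=20, r=7: 1628413597910449·π^10/25920 ≈ 5.8834e+15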